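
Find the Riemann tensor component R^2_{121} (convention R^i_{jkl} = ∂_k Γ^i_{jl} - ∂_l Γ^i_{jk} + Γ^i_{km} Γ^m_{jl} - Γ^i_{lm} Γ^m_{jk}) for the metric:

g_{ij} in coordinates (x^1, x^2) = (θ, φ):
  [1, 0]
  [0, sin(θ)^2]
Non-zero Christoffel symbols (Γ^k_{ij} = Γ^k_{ji}):
Γ^θ_{φ φ} = -sin(2*θ)/2
Γ^φ_{θ φ} = 1/tan(θ)
R^φ_{θ φ θ} = ∂_φ Γ^φ_{θ θ} - ∂_θ Γ^φ_{θ φ} + Γ^φ_{φ m} Γ^m_{θ θ} - Γ^φ_{θ m} Γ^m_{θ φ}
  = (0) - (-1/sin(θ)^2) + (0) - (1/tan(θ)^2) = 1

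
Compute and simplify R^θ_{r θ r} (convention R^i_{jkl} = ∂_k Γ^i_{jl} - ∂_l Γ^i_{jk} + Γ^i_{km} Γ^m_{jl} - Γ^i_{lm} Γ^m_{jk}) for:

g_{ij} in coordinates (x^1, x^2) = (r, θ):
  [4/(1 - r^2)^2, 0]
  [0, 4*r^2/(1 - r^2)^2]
Non-zero Christoffel symbols (Γ^k_{ij} = Γ^k_{ji}):
Γ^r_{r r} = 2*r/(1 - r^2)
Γ^r_{θ θ} = (r^3 + r)/(r^2 - 1)
Γ^θ_{r θ} = (-r^2 - 1)/(r^3 - r)
R^θ_{r θ r} = ∂_θ Γ^θ_{r r} - ∂_r Γ^θ_{r θ} + Γ^θ_{θ m} Γ^m_{r r} - Γ^θ_{r m} Γ^m_{r θ}
  = (0) - ((r^4 + 4*r^2 - 1)/(r^3 - r)^2) + (2*(r^2 + 1)/(r^2 - 1)^2) - ((r^2 + 1)^2/(r^3 - r)^2) = -4/(r^2 - 1)^2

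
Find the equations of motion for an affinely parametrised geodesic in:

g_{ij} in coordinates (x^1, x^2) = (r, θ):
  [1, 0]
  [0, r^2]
Geodesic equation: d^2x^k/dλ^2 + Γ^k_{ij} (dx^i/dλ)(dx^j/dλ) = 0.
Non-zero Christoffel symbols:
Γ^r_{θ θ} = -r
Γ^θ_{r θ} = 1/r
Substituting (the symmetric pair Γ^k_{ij}, Γ^k_{ji} combines into a factor 2):
d^2r/dλ^2 - r (dθ/dλ)^2 = 0
d^2θ/dλ^2 + (2/r) (dr/dλ)(dθ/dλ) = 0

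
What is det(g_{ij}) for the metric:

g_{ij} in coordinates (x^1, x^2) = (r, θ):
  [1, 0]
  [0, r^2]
For a 2×2 metric: det(g) = g_{11}·g_{22} - g_{12}·g_{21}
= (1)·(r^2) - (0)·(0)
= r^2 - 0
det(g) = r^2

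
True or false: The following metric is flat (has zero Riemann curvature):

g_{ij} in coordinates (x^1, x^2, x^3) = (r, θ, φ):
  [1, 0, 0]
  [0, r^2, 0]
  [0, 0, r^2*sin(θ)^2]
Non-zero Christoffel symbols:
Γ^r_{θ θ} = -r
Γ^r_{φ φ} = -r*sin(θ)^2
Γ^θ_{r θ} = 1/r
Γ^θ_{φ φ} = -sin(2*θ)/2
Γ^φ_{r φ} = 1/r
Γ^φ_{θ φ} = 1/tan(θ)
Ricci tensor: R_{rr} = 0, R_{rθ} = 0, R_{rφ} = 0, R_{θθ} = 0, R_{θφ} = 0, R_{φφ} = 0
All R_{ij} vanish; in 3 dimensions the Riemann tensor is fully determined by the Ricci tensor, so R^i_{jkl} = 0: the metric is flat (curvilinear coordinates on flat space).
True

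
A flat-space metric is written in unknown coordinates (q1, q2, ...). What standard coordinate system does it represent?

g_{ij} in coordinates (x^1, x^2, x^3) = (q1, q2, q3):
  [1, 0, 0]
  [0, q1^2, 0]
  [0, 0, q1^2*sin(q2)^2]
The line element ds^2 = dq1^2 + q1^2 dq2^2 + q1^2 sin(q2)^2 dq3^2 is dr^2 + r^2 dθ^2 + r^2 sin(θ)^2 dφ^2 with q1 = r, q2 = θ, q3 = φ.
spherical coordinates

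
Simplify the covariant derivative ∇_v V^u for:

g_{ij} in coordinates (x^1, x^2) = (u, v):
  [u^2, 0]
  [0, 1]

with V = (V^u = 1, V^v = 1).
Non-zero Christoffel symbols:
Γ^u_{u u} = 1/u
∇_v V^u = ∂_v V^u + Γ^u_{v j} V^j
  = (0) + (0)(1) + (0)(1)
  = 0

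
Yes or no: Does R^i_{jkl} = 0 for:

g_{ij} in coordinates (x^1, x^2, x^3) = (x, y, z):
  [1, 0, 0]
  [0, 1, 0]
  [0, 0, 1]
All metric components are constant, so every Christoffel symbol vanishes and R^i_{jkl} = 0.
Yes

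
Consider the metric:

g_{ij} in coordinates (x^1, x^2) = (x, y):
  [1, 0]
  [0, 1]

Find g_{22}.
With x^1 = x, x^2 = y, g_{22} = g_{yy} is the row-2, column-2 entry of the matrix.
g_{22} = 1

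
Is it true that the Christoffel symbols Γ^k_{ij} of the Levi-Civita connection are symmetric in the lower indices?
The Levi-Civita connection is torsion-free, which is exactly Γ^k_{ij} = Γ^k_{ji}.
Yes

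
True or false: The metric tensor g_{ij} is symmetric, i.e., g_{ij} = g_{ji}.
By definition the metric is a symmetric bilinear form, g_{ij} = g_{ji}.
True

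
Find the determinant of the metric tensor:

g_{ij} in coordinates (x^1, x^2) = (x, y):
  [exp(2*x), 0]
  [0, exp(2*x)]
For a 2×2 metric: det(g) = g_{11}·g_{22} - g_{12}·g_{21}
= (exp(2*x))·(exp(2*x)) - (0)·(0)
= exp(4*x) - 0
det(g) = exp(4*x)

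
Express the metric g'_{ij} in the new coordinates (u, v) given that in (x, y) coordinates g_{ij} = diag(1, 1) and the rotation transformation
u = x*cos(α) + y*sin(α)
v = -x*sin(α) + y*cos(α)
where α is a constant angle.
Invert the transformation: x = u*cos(α) - v*sin(α), y = u*sin(α) + v*cos(α)
g'_{ij} = (∂x^k/∂x'^i)(∂x^l/∂x'^j) g_{kl}; with g_{kl} = δ_{kl} this is Σ_k (∂x^k/∂x'^i)(∂x^k/∂x'^j).
Jacobian: ∂x/∂u = cos(α), ∂x/∂v = -sin(α), ∂y/∂u = sin(α), ∂y/∂v = cos(α)
g'_{uu} = (cos(α))(cos(α)) + (sin(α))(sin(α)) = 1
g'_{uv} = (cos(α))(-sin(α)) + (sin(α))(cos(α)) = 0
g'_{vv} = (-sin(α))(-sin(α)) + (cos(α))(cos(α)) = 1
g'_{ij} = diag(1, 1)
The Euclidean metric is invariant under rotations.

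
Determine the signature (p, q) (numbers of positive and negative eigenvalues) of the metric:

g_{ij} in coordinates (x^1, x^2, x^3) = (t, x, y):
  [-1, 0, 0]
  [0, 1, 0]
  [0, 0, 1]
The metric is diagonal, so its eigenvalues are the diagonal entries: -1, 1, 1 (at a generic point, where coordinate-dependent entries are positive).
2 positive, 1 negative.
(2, 1) - Lorentzian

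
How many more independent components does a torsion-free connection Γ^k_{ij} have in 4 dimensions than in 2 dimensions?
Independent components in n dimensions: n × n(n+1)/2 = n^2(n+1)/2.
4D: 4 × 10 = 40
2D: 2 × 3 = 6
Difference = 40 - 6 = 34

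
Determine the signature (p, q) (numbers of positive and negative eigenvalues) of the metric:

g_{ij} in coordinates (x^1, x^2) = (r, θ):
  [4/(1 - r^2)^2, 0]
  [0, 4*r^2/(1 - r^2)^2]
The metric is diagonal, so its eigenvalues are the diagonal entries: 4/(1 - r^2)^2, 4*r^2/(1 - r^2)^2 (at a generic point, where coordinate-dependent entries are positive).
2 positive, 0 negative.
(2, 0) - Riemannian (positive definite)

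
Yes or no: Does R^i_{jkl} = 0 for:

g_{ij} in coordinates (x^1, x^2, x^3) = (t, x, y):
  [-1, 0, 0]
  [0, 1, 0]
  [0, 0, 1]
All metric components are constant, so every Christoffel symbol vanishes and R^i_{jkl} = 0.
Yes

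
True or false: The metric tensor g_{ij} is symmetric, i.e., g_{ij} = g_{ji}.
By definition the metric is a symmetric bilinear form, g_{ij} = g_{ji}.
True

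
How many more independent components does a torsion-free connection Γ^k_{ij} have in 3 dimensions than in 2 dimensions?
Independent components in n dimensions: n × n(n+1)/2 = n^2(n+1)/2.
3D: 3 × 6 = 18
2D: 2 × 3 = 6
Difference = 18 - 6 = 12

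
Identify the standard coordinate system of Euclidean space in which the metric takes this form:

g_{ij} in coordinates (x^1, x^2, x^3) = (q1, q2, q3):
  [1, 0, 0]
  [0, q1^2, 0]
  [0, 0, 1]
The line element ds^2 = dq1^2 + q1^2 dq2^2 + dq3^2 is dr^2 + r^2 dθ^2 + dz^2 with q1 = r, q2 = θ, q3 = z.
cylindrical coordinates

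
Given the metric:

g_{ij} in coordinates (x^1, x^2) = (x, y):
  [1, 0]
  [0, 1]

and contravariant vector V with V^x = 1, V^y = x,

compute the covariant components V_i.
V_i = g_{ij} V^j:
V_x = (1)(1) + (0)(x) = 1
V_y = (0)(1) + (1)(x) = x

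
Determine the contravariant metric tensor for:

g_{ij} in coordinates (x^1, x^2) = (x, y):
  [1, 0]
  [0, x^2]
The metric is diagonal, so g^{ij} is diagonal with entries 1/g_{ii}: diag(1, 1/(x^2)).
g^{ij}:
  [1, 0]
  [0, 1/x^2]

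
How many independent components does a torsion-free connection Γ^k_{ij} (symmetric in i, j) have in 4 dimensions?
Γ^k_{ij} has n choices for the upper index and n(n+1)/2 independent symmetric lower index pairs.
Total = 4 × 4×5/2 = 4 × 10 = 40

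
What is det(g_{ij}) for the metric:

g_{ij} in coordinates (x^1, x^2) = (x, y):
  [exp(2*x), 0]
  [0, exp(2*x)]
For a 2×2 metric: det(g) = g_{11}·g_{22} - g_{12}·g_{21}
= (exp(2*x))·(exp(2*x)) - (0)·(0)
= exp(4*x) - 0
det(g) = exp(4*x)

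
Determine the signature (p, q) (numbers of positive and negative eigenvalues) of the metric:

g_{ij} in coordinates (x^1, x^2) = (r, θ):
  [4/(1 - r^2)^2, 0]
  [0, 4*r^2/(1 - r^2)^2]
The metric is diagonal, so its eigenvalues are the diagonal entries: 4/(1 - r^2)^2, 4*r^2/(1 - r^2)^2 (at a generic point, where coordinate-dependent entries are positive).
2 positive, 0 negative.
(2, 0) - Riemannian (positive definite)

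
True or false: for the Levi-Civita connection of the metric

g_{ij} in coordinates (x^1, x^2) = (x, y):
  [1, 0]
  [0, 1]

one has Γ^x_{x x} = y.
Γ^x_{x x} = (1/2) g^{xx} (∂_x g_{xx} + ∂_x g_{xx} - ∂_x g_{xx}) = (1/2)(1)((0) + (0) - (0)) = 0
This differs from the proposed value y.
False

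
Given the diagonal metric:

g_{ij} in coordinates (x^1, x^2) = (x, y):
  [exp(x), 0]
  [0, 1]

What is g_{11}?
With x^1 = x, x^2 = y, g_{11} = g_{xx} is the row-1, column-1 entry of the matrix.
g_{11} = exp(x)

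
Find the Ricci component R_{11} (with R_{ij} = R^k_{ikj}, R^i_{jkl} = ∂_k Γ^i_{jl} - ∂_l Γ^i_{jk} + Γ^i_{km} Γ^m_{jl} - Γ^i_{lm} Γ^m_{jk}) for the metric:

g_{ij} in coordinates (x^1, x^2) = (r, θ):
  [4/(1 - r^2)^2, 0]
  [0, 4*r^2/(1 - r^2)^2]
Non-zero Christoffel symbols (Γ^k_{ij} = Γ^k_{ji}):
Γ^r_{r r} = 2*r/(1 - r^2)
Γ^r_{θ θ} = (r^3 + r)/(r^2 - 1)
Γ^θ_{r θ} = (-r^2 - 1)/(r^3 - r)
R^r_{r r r} = 0 (a repeated index in an antisymmetric pair)
R^θ_{r θ r} = ∂_θ Γ^θ_{r r} - ∂_r Γ^θ_{r θ} + Γ^θ_{θ m} Γ^m_{r r} - Γ^θ_{r m} Γ^m_{r θ}
  = (0) - ((r^4 + 4*r^2 - 1)/(r^3 - r)^2) + (2*(r^2 + 1)/(r^2 - 1)^2) - ((r^2 + 1)^2/(r^3 - r)^2) = -4/(r^2 - 1)^2
R_{rr} = R^r_{r r r} + R^θ_{r θ r} = (0) + (-4/(r^2 - 1)^2) = -4/(r^2 - 1)^2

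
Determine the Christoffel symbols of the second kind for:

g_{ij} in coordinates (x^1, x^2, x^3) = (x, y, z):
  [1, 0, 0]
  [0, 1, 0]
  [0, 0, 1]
Using Γ^k_{ij} = (1/2) g^{km} (∂_i g_{mj} + ∂_j g_{mi} - ∂_m g_{ij}); the metric is diagonal, so only the m = k term contributes.
Every metric component is constant, so all ∂_m g_{ij} = 0 and every Christoffel symbol vanishes.
All Christoffel symbols are zero.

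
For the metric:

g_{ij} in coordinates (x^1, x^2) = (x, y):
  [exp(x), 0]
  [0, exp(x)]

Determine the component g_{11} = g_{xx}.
With x^1 = x, x^2 = y, g_{11} = g_{xx} is the row-1, column-1 entry of the matrix.
g_{11} = exp(x)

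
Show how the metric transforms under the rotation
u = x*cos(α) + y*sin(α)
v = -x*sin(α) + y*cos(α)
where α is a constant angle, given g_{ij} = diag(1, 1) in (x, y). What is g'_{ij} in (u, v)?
Invert the transformation: x = u*cos(α) - v*sin(α), y = u*sin(α) + v*cos(α)
g'_{ij} = (∂x^k/∂x'^i)(∂x^l/∂x'^j) g_{kl}; with g_{kl} = δ_{kl} this is Σ_k (∂x^k/∂x'^i)(∂x^k/∂x'^j).
Jacobian: ∂x/∂u = cos(α), ∂x/∂v = -sin(α), ∂y/∂u = sin(α), ∂y/∂v = cos(α)
g'_{uu} = (cos(α))(cos(α)) + (sin(α))(sin(α)) = 1
g'_{uv} = (cos(α))(-sin(α)) + (sin(α))(cos(α)) = 0
g'_{vv} = (-sin(α))(-sin(α)) + (cos(α))(cos(α)) = 1
g'_{ij} = diag(1, 1)
The Euclidean metric is invariant under rotations.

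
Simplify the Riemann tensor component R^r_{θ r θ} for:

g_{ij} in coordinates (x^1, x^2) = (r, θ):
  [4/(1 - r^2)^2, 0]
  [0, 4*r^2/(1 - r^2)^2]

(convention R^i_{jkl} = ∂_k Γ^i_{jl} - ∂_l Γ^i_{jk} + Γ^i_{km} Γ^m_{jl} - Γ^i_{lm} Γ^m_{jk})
Non-zero Christoffel symbols (Γ^k_{ij} = Γ^k_{ji}):
Γ^r_{r r} = 2*r/(1 - r^2)
Γ^r_{θ θ} = (r^3 + r)/(r^2 - 1)
Γ^θ_{r θ} = (-r^2 - 1)/(r^3 - r)
R^r_{θ r θ} = ∂_r Γ^r_{θ θ} - ∂_θ Γ^r_{θ r} + Γ^r_{r m} Γ^m_{θ θ} - Γ^r_{θ m} Γ^m_{θ r}
  = ((r^4 - 4*r^2 - 1)/(r^2 - 1)^2) - (0) + (-2*r^2*(r^2 + 1)/(r^2 - 1)^2) - (-(r^2 + 1)^2/(r^2 - 1)^2) = -4*r^2/(r^2 - 1)^2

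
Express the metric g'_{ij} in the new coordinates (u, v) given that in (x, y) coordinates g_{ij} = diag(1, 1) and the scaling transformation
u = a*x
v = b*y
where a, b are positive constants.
Invert the transformation: x = u/a, y = v/b
g'_{ij} = (∂x^k/∂x'^i)(∂x^l/∂x'^j) g_{kl}; with g_{kl} = δ_{kl} this is Σ_k (∂x^k/∂x'^i)(∂x^k/∂x'^j).
Jacobian: ∂x/∂u = 1/a, ∂x/∂v = 0, ∂y/∂u = 0, ∂y/∂v = 1/b
g'_{uu} = (1/a)(1/a) + (0)(0) = 1/a^2
g'_{uv} = (1/a)(0) + (0)(1/b) = 0
g'_{vv} = (0)(0) + (1/b)(1/b) = 1/b^2
g'_{ij} = diag(1/a^2, 1/b^2)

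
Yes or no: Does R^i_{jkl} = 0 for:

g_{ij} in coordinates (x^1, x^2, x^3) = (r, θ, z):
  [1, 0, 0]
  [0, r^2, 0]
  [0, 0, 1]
Non-zero Christoffel symbols:
Γ^r_{θ θ} = -r
Γ^θ_{r θ} = 1/r
Ricci tensor: R_{rr} = 0, R_{rθ} = 0, R_{rz} = 0, R_{θθ} = 0, R_{θz} = 0, R_{zz} = 0
All R_{ij} vanish; in 3 dimensions the Riemann tensor is fully determined by the Ricci tensor, so R^i_{jkl} = 0: the metric is flat (curvilinear coordinates on flat space).
Yes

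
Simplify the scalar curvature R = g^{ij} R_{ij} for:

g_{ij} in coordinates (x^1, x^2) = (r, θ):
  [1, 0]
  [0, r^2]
Non-zero Christoffel symbols (Γ^k_{ij} = Γ^k_{ji}):
Γ^r_{θ θ} = -r
Γ^θ_{r θ} = 1/r
Ricci tensor (R_{ij} = R^k_{ikj}): R_{rr} = 0, R_{rθ} = 0, R_{θθ} = 0
Inverse metric: g^{rr} = 1, g^{θθ} = 1/r^2
R = g^{ij} R_{ij} = (1)(0) + (1/r^2)(0) = 0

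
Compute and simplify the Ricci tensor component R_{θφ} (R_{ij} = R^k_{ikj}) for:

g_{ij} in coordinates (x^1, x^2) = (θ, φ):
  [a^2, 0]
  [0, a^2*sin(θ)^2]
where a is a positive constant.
Non-zero Christoffel symbols (Γ^k_{ij} = Γ^k_{ji}):
Γ^θ_{φ φ} = -sin(2*θ)/2
Γ^φ_{θ φ} = 1/tan(θ)
R^θ_{θ θ φ} = 0 (a repeated index in an antisymmetric pair)
R^φ_{θ φ φ} = 0 (a repeated index in an antisymmetric pair)
R_{θφ} = R^θ_{θ θ φ} + R^φ_{θ φ φ} = (0) + (0) = 0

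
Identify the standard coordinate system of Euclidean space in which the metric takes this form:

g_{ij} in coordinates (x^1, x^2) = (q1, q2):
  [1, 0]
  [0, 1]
All components are constant and the metric is the identity, i.e. orthonormal rectilinear coordinates.
Cartesian (2D) coordinates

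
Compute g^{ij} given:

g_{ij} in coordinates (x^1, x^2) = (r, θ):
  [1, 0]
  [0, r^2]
The metric is diagonal, so g^{ij} is diagonal with entries 1/g_{ii}: diag(1, 1/(r^2)).
g^{ij}:
  [1, 0]
  [0, 1/r^2]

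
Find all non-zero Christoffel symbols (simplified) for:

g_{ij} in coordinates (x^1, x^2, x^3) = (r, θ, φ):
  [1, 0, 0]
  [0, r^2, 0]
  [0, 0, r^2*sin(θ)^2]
Using Γ^k_{ij} = (1/2) g^{km} (∂_i g_{mj} + ∂_j g_{mi} - ∂_m g_{ij}); the metric is diagonal, so only the m = k term contributes.
Non-zero symbols (using the symmetry Γ^k_{ij} = Γ^k_{ji}):
Γ^r_{θ θ} = (1/2) g^{rr} (∂_θ g_{rθ} + ∂_θ g_{rθ} - ∂_r g_{θθ}) = (1/2)(1)((0) + (0) - (2*r)) = -r
Γ^r_{φ φ} = (1/2) g^{rr} (∂_φ g_{rφ} + ∂_φ g_{rφ} - ∂_r g_{φφ}) = (1/2)(1)((0) + (0) - (2*r*sin(θ)^2)) = -r*sin(θ)^2
Γ^θ_{r θ} = (1/2) g^{θθ} (∂_r g_{θθ} + ∂_θ g_{θr} - ∂_θ g_{rθ}) = (1/2)(1/r^2)((2*r) + (0) - (0)) = 1/r
Γ^θ_{φ φ} = (1/2) g^{θθ} (∂_φ g_{θφ} + ∂_φ g_{θφ} - ∂_θ g_{φφ}) = (1/2)(1/r^2)((0) + (0) - (r^2*sin(2*θ))) = -sin(2*θ)/2
Γ^φ_{r φ} = (1/2) g^{φφ} (∂_r g_{φφ} + ∂_φ g_{φr} - ∂_φ g_{rφ}) = (1/2)(1/(r^2*sin(θ)^2))((2*r*sin(θ)^2) + (0) - (0)) = 1/r
Γ^φ_{θ φ} = (1/2) g^{φφ} (∂_θ g_{φφ} + ∂_φ g_{φθ} - ∂_φ g_{θφ}) = (1/2)(1/(r^2*sin(θ)^2))((r^2*sin(2*θ)) + (0) - (0)) = 1/tan(θ)
All other Christoffel symbols are zero.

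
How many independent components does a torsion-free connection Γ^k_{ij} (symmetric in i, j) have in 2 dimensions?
Γ^k_{ij} has n choices for the upper index and n(n+1)/2 independent symmetric lower index pairs.
Total = 2 × 2×3/2 = 2 × 3 = 6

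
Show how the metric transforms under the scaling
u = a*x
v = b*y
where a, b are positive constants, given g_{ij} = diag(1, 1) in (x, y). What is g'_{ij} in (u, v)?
Invert the transformation: x = u/a, y = v/b
g'_{ij} = (∂x^k/∂x'^i)(∂x^l/∂x'^j) g_{kl}; with g_{kl} = δ_{kl} this is Σ_k (∂x^k/∂x'^i)(∂x^k/∂x'^j).
Jacobian: ∂x/∂u = 1/a, ∂x/∂v = 0, ∂y/∂u = 0, ∂y/∂v = 1/b
g'_{uu} = (1/a)(1/a) + (0)(0) = 1/a^2
g'_{uv} = (1/a)(0) + (0)(1/b) = 0
g'_{vv} = (0)(0) + (1/b)(1/b) = 1/b^2
g'_{ij} = diag(1/a^2, 1/b^2)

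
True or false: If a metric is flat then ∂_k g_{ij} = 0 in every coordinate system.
Flatness means R^i_{jkl} = 0; the components can still vary, e.g. the flat plane in polar coordinates has g_{θθ} = r^2.
False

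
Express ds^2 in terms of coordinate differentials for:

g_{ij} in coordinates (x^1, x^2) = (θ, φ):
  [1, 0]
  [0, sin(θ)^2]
ds^2 = g_{ij} dx^i dx^j; only the non-zero components contribute.
ds^2 = dθ^2 + sin(θ)^2 dφ^2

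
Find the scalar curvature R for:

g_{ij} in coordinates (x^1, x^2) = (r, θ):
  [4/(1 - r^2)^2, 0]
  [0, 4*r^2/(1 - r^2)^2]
Non-zero Christoffel symbols (Γ^k_{ij} = Γ^k_{ji}):
Γ^r_{r r} = 2*r/(1 - r^2)
Γ^r_{θ θ} = (r^3 + r)/(r^2 - 1)
Γ^θ_{r θ} = (-r^2 - 1)/(r^3 - r)
Ricci tensor (R_{ij} = R^k_{ikj}): R_{rr} = -4/(r^2 - 1)^2, R_{rθ} = 0, R_{θθ} = -4*r^2/(r^2 - 1)^2
Inverse metric: g^{rr} = (1 - r^2)^2/4, g^{θθ} = (1 - r^2)^2/(4*r^2)
R = g^{ij} R_{ij} = ((1 - r^2)^2/4)(-4/(r^2 - 1)^2) + ((1 - r^2)^2/(4*r^2))(-4*r^2/(r^2 - 1)^2) = -2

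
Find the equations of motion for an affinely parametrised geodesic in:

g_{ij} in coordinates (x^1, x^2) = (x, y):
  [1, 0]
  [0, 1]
Geodesic equation: d^2x^k/dλ^2 + Γ^k_{ij} (dx^i/dλ)(dx^j/dλ) = 0.
All Christoffel symbols vanish, so the geodesics are straight lines:
d^2x/dλ^2 = 0
d^2y/dλ^2 = 0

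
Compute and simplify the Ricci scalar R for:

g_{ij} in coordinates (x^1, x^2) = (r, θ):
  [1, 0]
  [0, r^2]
Non-zero Christoffel symbols (Γ^k_{ij} = Γ^k_{ji}):
Γ^r_{θ θ} = -r
Γ^θ_{r θ} = 1/r
Ricci tensor (R_{ij} = R^k_{ikj}): R_{rr} = 0, R_{rθ} = 0, R_{θθ} = 0
Inverse metric: g^{rr} = 1, g^{θθ} = 1/r^2
R = g^{ij} R_{ij} = (1)(0) + (1/r^2)(0) = 0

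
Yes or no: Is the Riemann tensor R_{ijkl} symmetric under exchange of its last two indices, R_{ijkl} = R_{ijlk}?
It is antisymmetric in the last pair: R_{ijkl} = -R_{ijlk}.
No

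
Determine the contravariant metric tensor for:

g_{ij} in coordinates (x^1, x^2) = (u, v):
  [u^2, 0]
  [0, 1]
The metric is diagonal, so g^{ij} is diagonal with entries 1/g_{ii}: diag(1/(u^2), 1).
g^{ij}:
  [1/u^2, 0]
  [0, 1]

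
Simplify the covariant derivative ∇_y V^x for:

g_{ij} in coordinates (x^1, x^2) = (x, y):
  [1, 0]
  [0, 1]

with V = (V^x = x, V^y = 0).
All Christoffel symbols are zero.
∇_y V^x = ∂_y V^x + Γ^x_{y j} V^j
  = (0) + (0)(x) + (0)(0)
  = 0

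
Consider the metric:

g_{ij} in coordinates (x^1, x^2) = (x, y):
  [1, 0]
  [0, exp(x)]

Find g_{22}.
With x^1 = x, x^2 = y, g_{22} = g_{yy} is the row-2, column-2 entry of the matrix.
g_{22} = exp(x)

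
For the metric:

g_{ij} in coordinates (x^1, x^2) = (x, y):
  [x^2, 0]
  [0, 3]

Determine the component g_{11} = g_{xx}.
With x^1 = x, x^2 = y, g_{11} = g_{xx} is the row-1, column-1 entry of the matrix.
g_{11} = x^2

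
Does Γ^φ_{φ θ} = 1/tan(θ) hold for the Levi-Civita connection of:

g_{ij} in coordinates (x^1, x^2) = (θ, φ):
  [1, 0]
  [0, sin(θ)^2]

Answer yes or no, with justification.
Γ^φ_{φ θ} = (1/2) g^{φφ} (∂_φ g_{φθ} + ∂_θ g_{φφ} - ∂_φ g_{φθ}) = (1/2)(1/sin(θ)^2)((0) + (sin(2*θ)) - (0)) = 1/tan(θ)
This equals the proposed value 1/tan(θ).
Yes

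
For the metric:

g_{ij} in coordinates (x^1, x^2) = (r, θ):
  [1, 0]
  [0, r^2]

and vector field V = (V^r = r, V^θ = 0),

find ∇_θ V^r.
Non-zero Christoffel symbols:
Γ^r_{θ θ} = -r
Γ^θ_{r θ} = 1/r
∇_θ V^r = ∂_θ V^r + Γ^r_{θ j} V^j
  = (0) + (0)(r) + (-r)(0)
  = 0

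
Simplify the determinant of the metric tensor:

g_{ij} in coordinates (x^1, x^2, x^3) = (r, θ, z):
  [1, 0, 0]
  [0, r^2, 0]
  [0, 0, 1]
Diagonal metric: det(g) = g_{11}·g_{22}·g_{33}
= (1)·(r^2)·(1)
det(g) = r^2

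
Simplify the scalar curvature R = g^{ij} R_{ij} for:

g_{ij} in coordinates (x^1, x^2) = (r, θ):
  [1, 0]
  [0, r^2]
Non-zero Christoffel symbols (Γ^k_{ij} = Γ^k_{ji}):
Γ^r_{θ θ} = -r
Γ^θ_{r θ} = 1/r
Ricci tensor (R_{ij} = R^k_{ikj}): R_{rr} = 0, R_{rθ} = 0, R_{θθ} = 0
Inverse metric: g^{rr} = 1, g^{θθ} = 1/r^2
R = g^{ij} R_{ij} = (1)(0) + (1/r^2)(0) = 0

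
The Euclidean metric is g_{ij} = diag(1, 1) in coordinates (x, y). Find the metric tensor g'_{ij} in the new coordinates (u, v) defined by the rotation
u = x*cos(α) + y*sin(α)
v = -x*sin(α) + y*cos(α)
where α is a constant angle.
Invert the transformation: x = u*cos(α) - v*sin(α), y = u*sin(α) + v*cos(α)
g'_{ij} = (∂x^k/∂x'^i)(∂x^l/∂x'^j) g_{kl}; with g_{kl} = δ_{kl} this is Σ_k (∂x^k/∂x'^i)(∂x^k/∂x'^j).
Jacobian: ∂x/∂u = cos(α), ∂x/∂v = -sin(α), ∂y/∂u = sin(α), ∂y/∂v = cos(α)
g'_{uu} = (cos(α))(cos(α)) + (sin(α))(sin(α)) = 1
g'_{uv} = (cos(α))(-sin(α)) + (sin(α))(cos(α)) = 0
g'_{vv} = (-sin(α))(-sin(α)) + (cos(α))(cos(α)) = 1
g'_{ij} = diag(1, 1)
The Euclidean metric is invariant under rotations.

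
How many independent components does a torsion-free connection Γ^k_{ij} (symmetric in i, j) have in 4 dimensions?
Γ^k_{ij} has n choices for the upper index and n(n+1)/2 independent symmetric lower index pairs.
Total = 4 × 4×5/2 = 4 × 10 = 40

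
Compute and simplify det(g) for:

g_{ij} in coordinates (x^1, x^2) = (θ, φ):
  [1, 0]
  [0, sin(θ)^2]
For a 2×2 metric: det(g) = g_{11}·g_{22} - g_{12}·g_{21}
= (1)·(sin(θ)^2) - (0)·(0)
= sin(θ)^2 - 0
det(g) = sin(θ)^2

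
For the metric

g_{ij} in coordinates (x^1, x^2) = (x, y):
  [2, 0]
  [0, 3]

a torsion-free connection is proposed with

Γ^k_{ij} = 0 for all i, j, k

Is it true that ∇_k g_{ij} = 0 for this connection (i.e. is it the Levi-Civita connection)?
Using ∇_k g_{ij} = ∂_k g_{ij} - Γ^m_{ki} g_{mj} - Γ^m_{kj} g_{im}:
e.g. ∇_y g_{xx} = (0) - (0) - (0) = 0
Every component ∇_k g_{ij} vanishes: the connection is metric compatible.
Yes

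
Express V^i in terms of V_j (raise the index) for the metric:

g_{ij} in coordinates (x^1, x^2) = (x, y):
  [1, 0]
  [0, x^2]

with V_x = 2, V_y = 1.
Inverse metric (diagonal): g^{xx} = 1, g^{yy} = 1/x^2
V^i = g^{ij} V_j:
V^x = (1)(2) + (0)(1) = 2
V^y = (0)(2) + (1/x^2)(1) = 1/x^2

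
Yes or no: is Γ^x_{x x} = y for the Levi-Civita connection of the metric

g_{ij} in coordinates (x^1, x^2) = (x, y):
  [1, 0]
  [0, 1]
Γ^x_{x x} = (1/2) g^{xx} (∂_x g_{xx} + ∂_x g_{xx} - ∂_x g_{xx}) = (1/2)(1)((0) + (0) - (0)) = 0
This differs from the proposed value y.
No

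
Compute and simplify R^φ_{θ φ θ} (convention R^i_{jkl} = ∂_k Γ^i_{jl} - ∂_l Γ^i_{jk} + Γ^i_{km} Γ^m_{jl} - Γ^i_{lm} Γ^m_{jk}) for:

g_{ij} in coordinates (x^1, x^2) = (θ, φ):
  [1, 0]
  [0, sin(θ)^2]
Non-zero Christoffel symbols (Γ^k_{ij} = Γ^k_{ji}):
Γ^θ_{φ φ} = -sin(2*θ)/2
Γ^φ_{θ φ} = 1/tan(θ)
R^φ_{θ φ θ} = ∂_φ Γ^φ_{θ θ} - ∂_θ Γ^φ_{θ φ} + Γ^φ_{φ m} Γ^m_{θ θ} - Γ^φ_{θ m} Γ^m_{θ φ}
  = (0) - (-1/sin(θ)^2) + (0) - (1/tan(θ)^2) = 1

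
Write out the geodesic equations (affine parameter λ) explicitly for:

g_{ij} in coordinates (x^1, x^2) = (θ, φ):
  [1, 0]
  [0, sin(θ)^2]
Geodesic equation: d^2x^k/dλ^2 + Γ^k_{ij} (dx^i/dλ)(dx^j/dλ) = 0.
Non-zero Christoffel symbols:
Γ^θ_{φ φ} = -sin(2*θ)/2
Γ^φ_{θ φ} = 1/tan(θ)
Substituting (the symmetric pair Γ^k_{ij}, Γ^k_{ji} combines into a factor 2):
d^2θ/dλ^2 - (sin(2*θ)/2) (dφ/dλ)^2 = 0
d^2φ/dλ^2 + (2/tan(θ)) (dθ/dλ)(dφ/dλ) = 0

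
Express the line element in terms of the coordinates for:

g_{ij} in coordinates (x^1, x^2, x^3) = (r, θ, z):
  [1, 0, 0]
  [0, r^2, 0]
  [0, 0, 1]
ds^2 = g_{ij} dx^i dx^j; only the non-zero components contribute.
ds^2 = dr^2 + r^2 dθ^2 + dz^2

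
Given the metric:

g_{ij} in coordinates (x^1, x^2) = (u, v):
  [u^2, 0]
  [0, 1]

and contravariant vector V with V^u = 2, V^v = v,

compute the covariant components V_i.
V_i = g_{ij} V^j:
V_u = (u^2)(2) + (0)(v) = 2*u^2
V_v = (0)(2) + (1)(v) = v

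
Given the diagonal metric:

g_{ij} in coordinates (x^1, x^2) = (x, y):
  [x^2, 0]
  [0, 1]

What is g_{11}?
With x^1 = x, x^2 = y, g_{11} = g_{xx} is the row-1, column-1 entry of the matrix.
g_{11} = x^2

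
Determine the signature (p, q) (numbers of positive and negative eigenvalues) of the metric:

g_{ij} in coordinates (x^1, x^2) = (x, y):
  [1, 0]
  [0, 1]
The metric is diagonal, so its eigenvalues are the diagonal entries: 1, 1 (at a generic point, where coordinate-dependent entries are positive).
2 positive, 0 negative.
(2, 0) - Riemannian (positive definite)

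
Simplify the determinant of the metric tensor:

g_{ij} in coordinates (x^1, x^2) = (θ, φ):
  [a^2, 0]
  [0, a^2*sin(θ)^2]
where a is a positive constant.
For a 2×2 metric: det(g) = g_{11}·g_{22} - g_{12}·g_{21}
= (a^2)·(a^2*sin(θ)^2) - (0)·(0)
= a^4*sin(θ)^2 - 0
det(g) = a^4*sin(θ)^2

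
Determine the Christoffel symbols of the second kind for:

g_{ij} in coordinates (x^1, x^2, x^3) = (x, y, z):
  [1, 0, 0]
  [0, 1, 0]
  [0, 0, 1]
Using Γ^k_{ij} = (1/2) g^{km} (∂_i g_{mj} + ∂_j g_{mi} - ∂_m g_{ij}); the metric is diagonal, so only the m = k term contributes.
Every metric component is constant, so all ∂_m g_{ij} = 0 and every Christoffel symbol vanishes.
All Christoffel symbols are zero.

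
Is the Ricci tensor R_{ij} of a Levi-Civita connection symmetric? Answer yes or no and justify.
R_{ij} = R^k_{ikj}; the pair symmetry R_{kilj} = R_{ljki} gives R_{ij} = R_{ji}.
Yes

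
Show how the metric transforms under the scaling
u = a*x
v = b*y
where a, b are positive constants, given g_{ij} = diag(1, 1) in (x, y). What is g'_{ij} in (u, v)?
Invert the transformation: x = u/a, y = v/b
g'_{ij} = (∂x^k/∂x'^i)(∂x^l/∂x'^j) g_{kl}; with g_{kl} = δ_{kl} this is Σ_k (∂x^k/∂x'^i)(∂x^k/∂x'^j).
Jacobian: ∂x/∂u = 1/a, ∂x/∂v = 0, ∂y/∂u = 0, ∂y/∂v = 1/b
g'_{uu} = (1/a)(1/a) + (0)(0) = 1/a^2
g'_{uv} = (1/a)(0) + (0)(1/b) = 0
g'_{vv} = (0)(0) + (1/b)(1/b) = 1/b^2
g'_{ij} = diag(1/a^2, 1/b^2)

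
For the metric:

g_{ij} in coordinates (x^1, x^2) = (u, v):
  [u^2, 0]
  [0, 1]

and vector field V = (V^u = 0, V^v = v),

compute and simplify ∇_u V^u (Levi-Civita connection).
Non-zero Christoffel symbols:
Γ^u_{u u} = 1/u
∇_u V^u = ∂_u V^u + Γ^u_{u j} V^j
  = (0) + (1/u)(0) + (0)(v)
  = 0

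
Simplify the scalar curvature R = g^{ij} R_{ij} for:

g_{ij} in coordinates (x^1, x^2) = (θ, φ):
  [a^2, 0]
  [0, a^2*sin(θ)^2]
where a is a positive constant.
Non-zero Christoffel symbols (Γ^k_{ij} = Γ^k_{ji}):
Γ^θ_{φ φ} = -sin(2*θ)/2
Γ^φ_{θ φ} = 1/tan(θ)
Ricci tensor (R_{ij} = R^k_{ikj}): R_{θθ} = 1, R_{θφ} = 0, R_{φφ} = sin(θ)^2
Inverse metric: g^{θθ} = 1/a^2, g^{φφ} = 1/(a^2*sin(θ)^2)
R = g^{ij} R_{ij} = (1/a^2)(1) + (1/(a^2*sin(θ)^2))(sin(θ)^2) = 2/a^2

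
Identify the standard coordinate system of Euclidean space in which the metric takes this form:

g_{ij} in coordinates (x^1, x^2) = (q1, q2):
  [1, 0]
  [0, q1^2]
The line element ds^2 = dq1^2 + q1^2 dq2^2 is dr^2 + r^2 dθ^2 with q1 = r, q2 = θ.
polar coordinates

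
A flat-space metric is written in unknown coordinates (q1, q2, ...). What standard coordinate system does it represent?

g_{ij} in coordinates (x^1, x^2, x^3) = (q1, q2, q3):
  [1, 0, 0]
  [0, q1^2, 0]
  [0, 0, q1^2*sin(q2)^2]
The line element ds^2 = dq1^2 + q1^2 dq2^2 + q1^2 sin(q2)^2 dq3^2 is dr^2 + r^2 dθ^2 + r^2 sin(θ)^2 dφ^2 with q1 = r, q2 = θ, q3 = φ.
spherical coordinates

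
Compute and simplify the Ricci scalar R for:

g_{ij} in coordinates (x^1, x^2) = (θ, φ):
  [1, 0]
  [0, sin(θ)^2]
Non-zero Christoffel symbols (Γ^k_{ij} = Γ^k_{ji}):
Γ^θ_{φ φ} = -sin(2*θ)/2
Γ^φ_{θ φ} = 1/tan(θ)
Ricci tensor (R_{ij} = R^k_{ikj}): R_{θθ} = 1, R_{θφ} = 0, R_{φφ} = sin(θ)^2
Inverse metric: g^{θθ} = 1, g^{φφ} = 1/sin(θ)^2
R = g^{ij} R_{ij} = (1)(1) + (1/sin(θ)^2)(sin(θ)^2) = 2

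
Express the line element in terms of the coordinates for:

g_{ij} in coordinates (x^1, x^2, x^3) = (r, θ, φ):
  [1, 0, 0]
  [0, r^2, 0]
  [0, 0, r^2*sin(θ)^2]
ds^2 = g_{ij} dx^i dx^j; only the non-zero components contribute.
ds^2 = dr^2 + r^2 dθ^2 + r^2*sin(θ)^2 dφ^2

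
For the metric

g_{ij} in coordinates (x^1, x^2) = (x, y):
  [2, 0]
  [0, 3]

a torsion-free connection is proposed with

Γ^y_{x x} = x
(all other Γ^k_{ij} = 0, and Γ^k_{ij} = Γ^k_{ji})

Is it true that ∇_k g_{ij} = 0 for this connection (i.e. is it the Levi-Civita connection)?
Using ∇_k g_{ij} = ∂_k g_{ij} - Γ^m_{ki} g_{mj} - Γ^m_{kj} g_{im}:
∇_x g_{xy} = (0) - (3*x) - (0) = -3*x ≠ 0
So the connection is not metric compatible (it is not the Levi-Civita connection).
No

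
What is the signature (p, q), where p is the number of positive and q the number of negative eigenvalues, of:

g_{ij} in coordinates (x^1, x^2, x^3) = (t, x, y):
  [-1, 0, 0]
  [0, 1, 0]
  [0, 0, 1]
The metric is diagonal, so its eigenvalues are the diagonal entries: -1, 1, 1 (at a generic point, where coordinate-dependent entries are positive).
2 positive, 1 negative.
(2, 1) - Lorentzian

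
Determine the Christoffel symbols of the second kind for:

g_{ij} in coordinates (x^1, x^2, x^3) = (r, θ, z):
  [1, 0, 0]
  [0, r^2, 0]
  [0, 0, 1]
Using Γ^k_{ij} = (1/2) g^{km} (∂_i g_{mj} + ∂_j g_{mi} - ∂_m g_{ij}); the metric is diagonal, so only the m = k term contributes.
Non-zero symbols (using the symmetry Γ^k_{ij} = Γ^k_{ji}):
Γ^r_{θ θ} = (1/2) g^{rr} (∂_θ g_{rθ} + ∂_θ g_{rθ} - ∂_r g_{θθ}) = (1/2)(1)((0) + (0) - (2*r)) = -r
Γ^θ_{r θ} = (1/2) g^{θθ} (∂_r g_{θθ} + ∂_θ g_{θr} - ∂_θ g_{rθ}) = (1/2)(1/r^2)((2*r) + (0) - (0)) = 1/r
All other Christoffel symbols are zero.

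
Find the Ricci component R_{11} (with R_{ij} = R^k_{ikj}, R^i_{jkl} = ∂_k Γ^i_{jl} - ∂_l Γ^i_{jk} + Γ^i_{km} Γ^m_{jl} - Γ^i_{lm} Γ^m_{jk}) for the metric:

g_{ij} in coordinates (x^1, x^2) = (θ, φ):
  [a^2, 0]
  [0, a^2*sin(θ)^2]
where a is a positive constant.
Non-zero Christoffel symbols (Γ^k_{ij} = Γ^k_{ji}):
Γ^θ_{φ φ} = -sin(2*θ)/2
Γ^φ_{θ φ} = 1/tan(θ)
R^θ_{θ θ θ} = 0 (a repeated index in an antisymmetric pair)
R^φ_{θ φ θ} = ∂_φ Γ^φ_{θ θ} - ∂_θ Γ^φ_{θ φ} + Γ^φ_{φ m} Γ^m_{θ θ} - Γ^φ_{θ m} Γ^m_{θ φ}
  = (0) - (-1/sin(θ)^2) + (0) - (1/tan(θ)^2) = 1
R_{θθ} = R^θ_{θ θ θ} + R^φ_{θ φ θ} = (0) + (1) = 1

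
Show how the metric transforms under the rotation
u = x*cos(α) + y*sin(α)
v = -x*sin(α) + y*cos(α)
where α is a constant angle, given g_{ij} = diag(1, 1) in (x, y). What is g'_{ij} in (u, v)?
Invert the transformation: x = u*cos(α) - v*sin(α), y = u*sin(α) + v*cos(α)
g'_{ij} = (∂x^k/∂x'^i)(∂x^l/∂x'^j) g_{kl}; with g_{kl} = δ_{kl} this is Σ_k (∂x^k/∂x'^i)(∂x^k/∂x'^j).
Jacobian: ∂x/∂u = cos(α), ∂x/∂v = -sin(α), ∂y/∂u = sin(α), ∂y/∂v = cos(α)
g'_{uu} = (cos(α))(cos(α)) + (sin(α))(sin(α)) = 1
g'_{uv} = (cos(α))(-sin(α)) + (sin(α))(cos(α)) = 0
g'_{vv} = (-sin(α))(-sin(α)) + (cos(α))(cos(α)) = 1
g'_{ij} = diag(1, 1)
The Euclidean metric is invariant under rotations.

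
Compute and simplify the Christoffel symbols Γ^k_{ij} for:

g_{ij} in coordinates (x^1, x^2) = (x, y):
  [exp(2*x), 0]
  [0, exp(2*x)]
Using Γ^k_{ij} = (1/2) g^{km} (∂_i g_{mj} + ∂_j g_{mi} - ∂_m g_{ij}); the metric is diagonal, so only the m = k term contributes.
Non-zero symbols (using the symmetry Γ^k_{ij} = Γ^k_{ji}):
Γ^x_{x x} = (1/2) g^{xx} (∂_x g_{xx} + ∂_x g_{xx} - ∂_x g_{xx}) = (1/2)(exp(-2*x))((2*exp(2*x)) + (2*exp(2*x)) - (2*exp(2*x))) = 1
Γ^x_{y y} = (1/2) g^{xx} (∂_y g_{xy} + ∂_y g_{xy} - ∂_x g_{yy}) = (1/2)(exp(-2*x))((0) + (0) - (2*exp(2*x))) = -1
Γ^y_{x y} = (1/2) g^{yy} (∂_x g_{yy} + ∂_y g_{yx} - ∂_y g_{xy}) = (1/2)(exp(-2*x))((2*exp(2*x)) + (0) - (0)) = 1
All other Christoffel symbols are zero.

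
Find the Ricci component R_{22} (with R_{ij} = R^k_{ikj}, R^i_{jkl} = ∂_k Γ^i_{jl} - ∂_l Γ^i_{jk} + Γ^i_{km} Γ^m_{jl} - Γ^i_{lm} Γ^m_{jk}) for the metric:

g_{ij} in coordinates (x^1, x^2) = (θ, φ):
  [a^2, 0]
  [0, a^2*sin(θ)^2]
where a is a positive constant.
Non-zero Christoffel symbols (Γ^k_{ij} = Γ^k_{ji}):
Γ^θ_{φ φ} = -sin(2*θ)/2
Γ^φ_{θ φ} = 1/tan(θ)
R^θ_{φ θ φ} = ∂_θ Γ^θ_{φ φ} - ∂_φ Γ^θ_{φ θ} + Γ^θ_{θ m} Γ^m_{φ φ} - Γ^θ_{φ m} Γ^m_{φ θ}
  = (-cos(2*θ)) - (0) + (0) - (-cos(θ)^2) = sin(θ)^2
R^φ_{φ φ φ} = 0 (a repeated index in an antisymmetric pair)
R_{φφ} = R^θ_{φ θ φ} + R^φ_{φ φ φ} = (sin(θ)^2) + (0) = sin(θ)^2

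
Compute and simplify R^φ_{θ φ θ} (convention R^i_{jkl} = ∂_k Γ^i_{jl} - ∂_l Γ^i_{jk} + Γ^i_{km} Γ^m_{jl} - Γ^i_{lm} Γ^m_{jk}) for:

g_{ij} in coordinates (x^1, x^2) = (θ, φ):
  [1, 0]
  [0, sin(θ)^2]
Non-zero Christoffel symbols (Γ^k_{ij} = Γ^k_{ji}):
Γ^θ_{φ φ} = -sin(2*θ)/2
Γ^φ_{θ φ} = 1/tan(θ)
R^φ_{θ φ θ} = ∂_φ Γ^φ_{θ θ} - ∂_θ Γ^φ_{θ φ} + Γ^φ_{φ m} Γ^m_{θ θ} - Γ^φ_{θ m} Γ^m_{θ φ}
  = (0) - (-1/sin(θ)^2) + (0) - (1/tan(θ)^2) = 1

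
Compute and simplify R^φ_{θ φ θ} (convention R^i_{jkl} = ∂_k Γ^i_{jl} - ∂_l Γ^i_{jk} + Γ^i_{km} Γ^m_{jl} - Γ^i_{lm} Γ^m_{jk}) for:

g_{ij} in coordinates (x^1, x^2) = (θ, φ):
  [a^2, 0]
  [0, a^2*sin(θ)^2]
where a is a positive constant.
Non-zero Christoffel symbols (Γ^k_{ij} = Γ^k_{ji}):
Γ^θ_{φ φ} = -sin(2*θ)/2
Γ^φ_{θ φ} = 1/tan(θ)
R^φ_{θ φ θ} = ∂_φ Γ^φ_{θ θ} - ∂_θ Γ^φ_{θ φ} + Γ^φ_{φ m} Γ^m_{θ θ} - Γ^φ_{θ m} Γ^m_{θ φ}
  = (0) - (-1/sin(θ)^2) + (0) - (1/tan(θ)^2) = 1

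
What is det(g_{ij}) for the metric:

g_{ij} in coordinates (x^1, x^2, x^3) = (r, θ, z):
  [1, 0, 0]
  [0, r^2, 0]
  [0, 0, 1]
Diagonal metric: det(g) = g_{11}·g_{22}·g_{33}
= (1)·(r^2)·(1)
det(g) = r^2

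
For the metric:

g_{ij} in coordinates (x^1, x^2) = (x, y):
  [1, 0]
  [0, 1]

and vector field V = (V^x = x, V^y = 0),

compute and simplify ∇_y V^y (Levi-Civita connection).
All Christoffel symbols are zero.
∇_y V^y = ∂_y V^y + Γ^y_{y j} V^j
  = (0) + (0)(x) + (0)(0)
  = 0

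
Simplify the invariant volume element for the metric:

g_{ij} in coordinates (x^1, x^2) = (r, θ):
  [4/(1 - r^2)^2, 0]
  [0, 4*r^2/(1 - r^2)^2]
det(g) = 16*r^2/(1 - r^2)^4
√|det(g)| = 4*r/(r^2 - 1)^2
Volume element: dV = 4*r/(r^2 - 1)^2 dr dθ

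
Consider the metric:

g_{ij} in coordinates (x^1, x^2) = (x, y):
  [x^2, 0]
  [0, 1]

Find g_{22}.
With x^1 = x, x^2 = y, g_{22} = g_{yy} is the row-2, column-2 entry of the matrix.
g_{22} = 1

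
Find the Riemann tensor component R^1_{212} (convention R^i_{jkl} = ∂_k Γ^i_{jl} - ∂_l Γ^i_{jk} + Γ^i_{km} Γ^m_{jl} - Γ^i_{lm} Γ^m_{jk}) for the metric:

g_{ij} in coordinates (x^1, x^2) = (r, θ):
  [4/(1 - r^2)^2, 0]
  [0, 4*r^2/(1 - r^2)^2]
Non-zero Christoffel symbols (Γ^k_{ij} = Γ^k_{ji}):
Γ^r_{r r} = 2*r/(1 - r^2)
Γ^r_{θ θ} = (r^3 + r)/(r^2 - 1)
Γ^θ_{r θ} = (-r^2 - 1)/(r^3 - r)
R^r_{θ r θ} = ∂_r Γ^r_{θ θ} - ∂_θ Γ^r_{θ r} + Γ^r_{r m} Γ^m_{θ θ} - Γ^r_{θ m} Γ^m_{θ r}
  = ((r^4 - 4*r^2 - 1)/(r^2 - 1)^2) - (0) + (-2*r^2*(r^2 + 1)/(r^2 - 1)^2) - (-(r^2 + 1)^2/(r^2 - 1)^2) = -4*r^2/(r^2 - 1)^2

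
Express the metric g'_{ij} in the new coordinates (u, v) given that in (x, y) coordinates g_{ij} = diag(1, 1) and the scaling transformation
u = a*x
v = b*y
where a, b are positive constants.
Invert the transformation: x = u/a, y = v/b
g'_{ij} = (∂x^k/∂x'^i)(∂x^l/∂x'^j) g_{kl}; with g_{kl} = δ_{kl} this is Σ_k (∂x^k/∂x'^i)(∂x^k/∂x'^j).
Jacobian: ∂x/∂u = 1/a, ∂x/∂v = 0, ∂y/∂u = 0, ∂y/∂v = 1/b
g'_{uu} = (1/a)(1/a) + (0)(0) = 1/a^2
g'_{uv} = (1/a)(0) + (0)(1/b) = 0
g'_{vv} = (0)(0) + (1/b)(1/b) = 1/b^2
g'_{ij} = diag(1/a^2, 1/b^2)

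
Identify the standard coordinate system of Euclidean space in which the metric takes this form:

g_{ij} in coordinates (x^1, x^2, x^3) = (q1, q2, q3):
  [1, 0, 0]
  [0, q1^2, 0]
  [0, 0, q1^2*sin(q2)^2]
The line element ds^2 = dq1^2 + q1^2 dq2^2 + q1^2 sin(q2)^2 dq3^2 is dr^2 + r^2 dθ^2 + r^2 sin(θ)^2 dφ^2 with q1 = r, q2 = θ, q3 = φ.
spherical coordinates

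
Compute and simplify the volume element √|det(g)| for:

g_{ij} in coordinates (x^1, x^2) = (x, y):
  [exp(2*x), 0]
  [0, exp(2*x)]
det(g) = exp(4*x)
√|det(g)| = exp(2*x)
Volume element: dV = exp(2*x) dx dy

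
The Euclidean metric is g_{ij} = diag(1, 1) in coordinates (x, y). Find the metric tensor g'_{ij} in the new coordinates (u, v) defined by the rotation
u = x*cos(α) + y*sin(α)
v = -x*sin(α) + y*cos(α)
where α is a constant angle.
Invert the transformation: x = u*cos(α) - v*sin(α), y = u*sin(α) + v*cos(α)
g'_{ij} = (∂x^k/∂x'^i)(∂x^l/∂x'^j) g_{kl}; with g_{kl} = δ_{kl} this is Σ_k (∂x^k/∂x'^i)(∂x^k/∂x'^j).
Jacobian: ∂x/∂u = cos(α), ∂x/∂v = -sin(α), ∂y/∂u = sin(α), ∂y/∂v = cos(α)
g'_{uu} = (cos(α))(cos(α)) + (sin(α))(sin(α)) = 1
g'_{uv} = (cos(α))(-sin(α)) + (sin(α))(cos(α)) = 0
g'_{vv} = (-sin(α))(-sin(α)) + (cos(α))(cos(α)) = 1
g'_{ij} = diag(1, 1)
The Euclidean metric is invariant under rotations.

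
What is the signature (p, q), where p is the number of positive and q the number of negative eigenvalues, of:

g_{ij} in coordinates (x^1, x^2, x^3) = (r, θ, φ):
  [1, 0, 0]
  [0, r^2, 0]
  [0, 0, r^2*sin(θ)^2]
The metric is diagonal, so its eigenvalues are the diagonal entries: 1, r^2, r^2*sin(θ)^2 (at a generic point, where coordinate-dependent entries are positive).
3 positive, 0 negative.
(3, 0) - Riemannian (positive definite)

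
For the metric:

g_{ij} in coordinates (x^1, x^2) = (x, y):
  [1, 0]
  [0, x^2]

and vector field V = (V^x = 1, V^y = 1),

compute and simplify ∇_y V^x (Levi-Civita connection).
Non-zero Christoffel symbols:
Γ^x_{y y} = -x
Γ^y_{x y} = 1/x
∇_y V^x = ∂_y V^x + Γ^x_{y j} V^j
  = (0) + (0)(1) + (-x)(1)
  = -x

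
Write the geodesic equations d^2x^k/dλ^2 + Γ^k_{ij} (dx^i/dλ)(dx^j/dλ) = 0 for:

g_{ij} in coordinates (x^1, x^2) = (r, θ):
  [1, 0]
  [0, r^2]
Geodesic equation: d^2x^k/dλ^2 + Γ^k_{ij} (dx^i/dλ)(dx^j/dλ) = 0.
Non-zero Christoffel symbols:
Γ^r_{θ θ} = -r
Γ^θ_{r θ} = 1/r
Substituting (the symmetric pair Γ^k_{ij}, Γ^k_{ji} combines into a factor 2):
d^2r/dλ^2 - r (dθ/dλ)^2 = 0
d^2θ/dλ^2 + (2/r) (dr/dλ)(dθ/dλ) = 0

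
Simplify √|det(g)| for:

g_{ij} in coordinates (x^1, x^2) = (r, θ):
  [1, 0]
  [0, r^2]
det(g) = r^2
√|det(g)| = r
Volume element: dV = r dr dθ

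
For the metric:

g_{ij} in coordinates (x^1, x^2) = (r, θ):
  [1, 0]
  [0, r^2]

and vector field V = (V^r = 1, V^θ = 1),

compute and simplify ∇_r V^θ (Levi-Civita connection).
Non-zero Christoffel symbols:
Γ^r_{θ θ} = -r
Γ^θ_{r θ} = 1/r
∇_r V^θ = ∂_r V^θ + Γ^θ_{r j} V^j
  = (0) + (0)(1) + (1/r)(1)
  = 1/r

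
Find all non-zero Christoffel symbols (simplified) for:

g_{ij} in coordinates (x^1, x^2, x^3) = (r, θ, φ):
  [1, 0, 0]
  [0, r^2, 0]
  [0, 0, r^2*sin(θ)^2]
Using Γ^k_{ij} = (1/2) g^{km} (∂_i g_{mj} + ∂_j g_{mi} - ∂_m g_{ij}); the metric is diagonal, so only the m = k term contributes.
Non-zero symbols (using the symmetry Γ^k_{ij} = Γ^k_{ji}):
Γ^r_{θ θ} = (1/2) g^{rr} (∂_θ g_{rθ} + ∂_θ g_{rθ} - ∂_r g_{θθ}) = (1/2)(1)((0) + (0) - (2*r)) = -r
Γ^r_{φ φ} = (1/2) g^{rr} (∂_φ g_{rφ} + ∂_φ g_{rφ} - ∂_r g_{φφ}) = (1/2)(1)((0) + (0) - (2*r*sin(θ)^2)) = -r*sin(θ)^2
Γ^θ_{r θ} = (1/2) g^{θθ} (∂_r g_{θθ} + ∂_θ g_{θr} - ∂_θ g_{rθ}) = (1/2)(1/r^2)((2*r) + (0) - (0)) = 1/r
Γ^θ_{φ φ} = (1/2) g^{θθ} (∂_φ g_{θφ} + ∂_φ g_{θφ} - ∂_θ g_{φφ}) = (1/2)(1/r^2)((0) + (0) - (r^2*sin(2*θ))) = -sin(2*θ)/2
Γ^φ_{r φ} = (1/2) g^{φφ} (∂_r g_{φφ} + ∂_φ g_{φr} - ∂_φ g_{rφ}) = (1/2)(1/(r^2*sin(θ)^2))((2*r*sin(θ)^2) + (0) - (0)) = 1/r
Γ^φ_{θ φ} = (1/2) g^{φφ} (∂_θ g_{φφ} + ∂_φ g_{φθ} - ∂_φ g_{θφ}) = (1/2)(1/(r^2*sin(θ)^2))((r^2*sin(2*θ)) + (0) - (0)) = 1/tan(θ)
All other Christoffel symbols are zero.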